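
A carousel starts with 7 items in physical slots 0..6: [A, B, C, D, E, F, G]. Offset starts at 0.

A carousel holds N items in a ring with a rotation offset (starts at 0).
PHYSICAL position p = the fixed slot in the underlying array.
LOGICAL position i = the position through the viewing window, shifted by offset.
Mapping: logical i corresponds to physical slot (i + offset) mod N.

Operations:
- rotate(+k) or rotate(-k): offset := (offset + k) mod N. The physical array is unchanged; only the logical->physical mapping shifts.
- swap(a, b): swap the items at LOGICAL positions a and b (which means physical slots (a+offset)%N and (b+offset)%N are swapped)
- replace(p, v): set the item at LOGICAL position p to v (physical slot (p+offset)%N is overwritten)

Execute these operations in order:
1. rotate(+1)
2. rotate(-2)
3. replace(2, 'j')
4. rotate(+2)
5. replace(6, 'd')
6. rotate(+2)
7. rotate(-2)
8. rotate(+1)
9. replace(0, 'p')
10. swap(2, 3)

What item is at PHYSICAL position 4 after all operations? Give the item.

After op 1 (rotate(+1)): offset=1, physical=[A,B,C,D,E,F,G], logical=[B,C,D,E,F,G,A]
After op 2 (rotate(-2)): offset=6, physical=[A,B,C,D,E,F,G], logical=[G,A,B,C,D,E,F]
After op 3 (replace(2, 'j')): offset=6, physical=[A,j,C,D,E,F,G], logical=[G,A,j,C,D,E,F]
After op 4 (rotate(+2)): offset=1, physical=[A,j,C,D,E,F,G], logical=[j,C,D,E,F,G,A]
After op 5 (replace(6, 'd')): offset=1, physical=[d,j,C,D,E,F,G], logical=[j,C,D,E,F,G,d]
After op 6 (rotate(+2)): offset=3, physical=[d,j,C,D,E,F,G], logical=[D,E,F,G,d,j,C]
After op 7 (rotate(-2)): offset=1, physical=[d,j,C,D,E,F,G], logical=[j,C,D,E,F,G,d]
After op 8 (rotate(+1)): offset=2, physical=[d,j,C,D,E,F,G], logical=[C,D,E,F,G,d,j]
After op 9 (replace(0, 'p')): offset=2, physical=[d,j,p,D,E,F,G], logical=[p,D,E,F,G,d,j]
After op 10 (swap(2, 3)): offset=2, physical=[d,j,p,D,F,E,G], logical=[p,D,F,E,G,d,j]

Answer: F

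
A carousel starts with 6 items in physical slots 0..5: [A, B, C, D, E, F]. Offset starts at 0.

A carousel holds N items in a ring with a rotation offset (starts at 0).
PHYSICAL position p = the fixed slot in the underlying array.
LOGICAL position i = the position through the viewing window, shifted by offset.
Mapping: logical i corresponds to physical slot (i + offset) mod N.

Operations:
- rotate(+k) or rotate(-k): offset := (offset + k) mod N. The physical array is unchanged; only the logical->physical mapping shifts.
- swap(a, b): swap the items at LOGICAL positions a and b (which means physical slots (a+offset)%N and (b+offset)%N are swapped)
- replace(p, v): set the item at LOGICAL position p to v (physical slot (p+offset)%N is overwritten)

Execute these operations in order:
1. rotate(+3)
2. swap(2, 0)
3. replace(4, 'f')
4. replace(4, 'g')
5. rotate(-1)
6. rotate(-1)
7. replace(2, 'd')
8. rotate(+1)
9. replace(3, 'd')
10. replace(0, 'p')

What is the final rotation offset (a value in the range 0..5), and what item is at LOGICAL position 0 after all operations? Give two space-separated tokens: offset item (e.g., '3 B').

After op 1 (rotate(+3)): offset=3, physical=[A,B,C,D,E,F], logical=[D,E,F,A,B,C]
After op 2 (swap(2, 0)): offset=3, physical=[A,B,C,F,E,D], logical=[F,E,D,A,B,C]
After op 3 (replace(4, 'f')): offset=3, physical=[A,f,C,F,E,D], logical=[F,E,D,A,f,C]
After op 4 (replace(4, 'g')): offset=3, physical=[A,g,C,F,E,D], logical=[F,E,D,A,g,C]
After op 5 (rotate(-1)): offset=2, physical=[A,g,C,F,E,D], logical=[C,F,E,D,A,g]
After op 6 (rotate(-1)): offset=1, physical=[A,g,C,F,E,D], logical=[g,C,F,E,D,A]
After op 7 (replace(2, 'd')): offset=1, physical=[A,g,C,d,E,D], logical=[g,C,d,E,D,A]
After op 8 (rotate(+1)): offset=2, physical=[A,g,C,d,E,D], logical=[C,d,E,D,A,g]
After op 9 (replace(3, 'd')): offset=2, physical=[A,g,C,d,E,d], logical=[C,d,E,d,A,g]
After op 10 (replace(0, 'p')): offset=2, physical=[A,g,p,d,E,d], logical=[p,d,E,d,A,g]

Answer: 2 p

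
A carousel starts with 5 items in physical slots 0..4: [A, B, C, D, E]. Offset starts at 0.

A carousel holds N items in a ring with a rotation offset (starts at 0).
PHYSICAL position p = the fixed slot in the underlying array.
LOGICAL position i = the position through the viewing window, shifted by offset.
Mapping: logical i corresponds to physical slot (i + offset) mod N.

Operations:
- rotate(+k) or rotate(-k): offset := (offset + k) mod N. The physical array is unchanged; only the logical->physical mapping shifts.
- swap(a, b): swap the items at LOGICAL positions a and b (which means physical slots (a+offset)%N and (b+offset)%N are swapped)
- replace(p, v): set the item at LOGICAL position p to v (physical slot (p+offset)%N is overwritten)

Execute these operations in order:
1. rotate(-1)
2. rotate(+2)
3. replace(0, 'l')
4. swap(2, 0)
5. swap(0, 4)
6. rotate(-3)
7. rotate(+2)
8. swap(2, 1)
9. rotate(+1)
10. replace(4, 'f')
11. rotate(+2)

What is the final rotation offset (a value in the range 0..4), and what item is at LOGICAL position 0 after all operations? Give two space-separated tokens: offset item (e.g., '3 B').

Answer: 3 l

Derivation:
After op 1 (rotate(-1)): offset=4, physical=[A,B,C,D,E], logical=[E,A,B,C,D]
After op 2 (rotate(+2)): offset=1, physical=[A,B,C,D,E], logical=[B,C,D,E,A]
After op 3 (replace(0, 'l')): offset=1, physical=[A,l,C,D,E], logical=[l,C,D,E,A]
After op 4 (swap(2, 0)): offset=1, physical=[A,D,C,l,E], logical=[D,C,l,E,A]
After op 5 (swap(0, 4)): offset=1, physical=[D,A,C,l,E], logical=[A,C,l,E,D]
After op 6 (rotate(-3)): offset=3, physical=[D,A,C,l,E], logical=[l,E,D,A,C]
After op 7 (rotate(+2)): offset=0, physical=[D,A,C,l,E], logical=[D,A,C,l,E]
After op 8 (swap(2, 1)): offset=0, physical=[D,C,A,l,E], logical=[D,C,A,l,E]
After op 9 (rotate(+1)): offset=1, physical=[D,C,A,l,E], logical=[C,A,l,E,D]
After op 10 (replace(4, 'f')): offset=1, physical=[f,C,A,l,E], logical=[C,A,l,E,f]
After op 11 (rotate(+2)): offset=3, physical=[f,C,A,l,E], logical=[l,E,f,C,A]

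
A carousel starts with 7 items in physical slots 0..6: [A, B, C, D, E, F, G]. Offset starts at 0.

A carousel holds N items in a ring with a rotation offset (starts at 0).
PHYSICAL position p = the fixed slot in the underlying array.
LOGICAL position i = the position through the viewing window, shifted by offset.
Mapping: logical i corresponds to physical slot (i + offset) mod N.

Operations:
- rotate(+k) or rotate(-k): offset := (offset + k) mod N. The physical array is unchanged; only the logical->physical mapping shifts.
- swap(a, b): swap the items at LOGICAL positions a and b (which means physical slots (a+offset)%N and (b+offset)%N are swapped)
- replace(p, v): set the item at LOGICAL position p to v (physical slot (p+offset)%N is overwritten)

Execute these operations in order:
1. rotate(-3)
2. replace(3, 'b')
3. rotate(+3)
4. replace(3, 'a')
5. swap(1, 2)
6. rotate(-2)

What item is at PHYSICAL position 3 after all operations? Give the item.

Answer: a

Derivation:
After op 1 (rotate(-3)): offset=4, physical=[A,B,C,D,E,F,G], logical=[E,F,G,A,B,C,D]
After op 2 (replace(3, 'b')): offset=4, physical=[b,B,C,D,E,F,G], logical=[E,F,G,b,B,C,D]
After op 3 (rotate(+3)): offset=0, physical=[b,B,C,D,E,F,G], logical=[b,B,C,D,E,F,G]
After op 4 (replace(3, 'a')): offset=0, physical=[b,B,C,a,E,F,G], logical=[b,B,C,a,E,F,G]
After op 5 (swap(1, 2)): offset=0, physical=[b,C,B,a,E,F,G], logical=[b,C,B,a,E,F,G]
After op 6 (rotate(-2)): offset=5, physical=[b,C,B,a,E,F,G], logical=[F,G,b,C,B,a,E]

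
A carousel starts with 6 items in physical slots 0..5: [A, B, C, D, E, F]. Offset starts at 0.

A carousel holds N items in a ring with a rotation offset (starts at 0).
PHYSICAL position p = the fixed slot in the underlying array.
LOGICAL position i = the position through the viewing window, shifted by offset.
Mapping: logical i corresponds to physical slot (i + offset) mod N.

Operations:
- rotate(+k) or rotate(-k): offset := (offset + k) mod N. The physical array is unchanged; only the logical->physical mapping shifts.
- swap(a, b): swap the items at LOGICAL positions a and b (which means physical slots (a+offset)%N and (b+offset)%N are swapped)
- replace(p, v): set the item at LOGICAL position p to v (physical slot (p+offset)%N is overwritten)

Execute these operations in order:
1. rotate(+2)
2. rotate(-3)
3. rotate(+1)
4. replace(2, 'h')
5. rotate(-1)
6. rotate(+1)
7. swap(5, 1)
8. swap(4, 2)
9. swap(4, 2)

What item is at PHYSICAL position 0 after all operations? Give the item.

Answer: A

Derivation:
After op 1 (rotate(+2)): offset=2, physical=[A,B,C,D,E,F], logical=[C,D,E,F,A,B]
After op 2 (rotate(-3)): offset=5, physical=[A,B,C,D,E,F], logical=[F,A,B,C,D,E]
After op 3 (rotate(+1)): offset=0, physical=[A,B,C,D,E,F], logical=[A,B,C,D,E,F]
After op 4 (replace(2, 'h')): offset=0, physical=[A,B,h,D,E,F], logical=[A,B,h,D,E,F]
After op 5 (rotate(-1)): offset=5, physical=[A,B,h,D,E,F], logical=[F,A,B,h,D,E]
After op 6 (rotate(+1)): offset=0, physical=[A,B,h,D,E,F], logical=[A,B,h,D,E,F]
After op 7 (swap(5, 1)): offset=0, physical=[A,F,h,D,E,B], logical=[A,F,h,D,E,B]
After op 8 (swap(4, 2)): offset=0, physical=[A,F,E,D,h,B], logical=[A,F,E,D,h,B]
After op 9 (swap(4, 2)): offset=0, physical=[A,F,h,D,E,B], logical=[A,F,h,D,E,B]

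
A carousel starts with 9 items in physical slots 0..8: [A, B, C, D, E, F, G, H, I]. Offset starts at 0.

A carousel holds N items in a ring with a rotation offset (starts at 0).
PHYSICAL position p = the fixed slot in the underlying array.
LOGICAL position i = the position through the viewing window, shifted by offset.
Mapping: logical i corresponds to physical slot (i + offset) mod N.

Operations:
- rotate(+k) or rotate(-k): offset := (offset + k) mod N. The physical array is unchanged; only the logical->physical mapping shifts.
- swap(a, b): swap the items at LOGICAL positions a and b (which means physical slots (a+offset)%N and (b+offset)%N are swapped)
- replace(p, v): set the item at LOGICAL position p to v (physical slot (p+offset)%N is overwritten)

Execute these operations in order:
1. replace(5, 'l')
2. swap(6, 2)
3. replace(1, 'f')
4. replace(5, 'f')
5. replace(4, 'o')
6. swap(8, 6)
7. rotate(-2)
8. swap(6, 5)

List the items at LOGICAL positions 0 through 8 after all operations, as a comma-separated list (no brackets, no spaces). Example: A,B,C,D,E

Answer: H,C,A,f,G,o,D,f,I

Derivation:
After op 1 (replace(5, 'l')): offset=0, physical=[A,B,C,D,E,l,G,H,I], logical=[A,B,C,D,E,l,G,H,I]
After op 2 (swap(6, 2)): offset=0, physical=[A,B,G,D,E,l,C,H,I], logical=[A,B,G,D,E,l,C,H,I]
After op 3 (replace(1, 'f')): offset=0, physical=[A,f,G,D,E,l,C,H,I], logical=[A,f,G,D,E,l,C,H,I]
After op 4 (replace(5, 'f')): offset=0, physical=[A,f,G,D,E,f,C,H,I], logical=[A,f,G,D,E,f,C,H,I]
After op 5 (replace(4, 'o')): offset=0, physical=[A,f,G,D,o,f,C,H,I], logical=[A,f,G,D,o,f,C,H,I]
After op 6 (swap(8, 6)): offset=0, physical=[A,f,G,D,o,f,I,H,C], logical=[A,f,G,D,o,f,I,H,C]
After op 7 (rotate(-2)): offset=7, physical=[A,f,G,D,o,f,I,H,C], logical=[H,C,A,f,G,D,o,f,I]
After op 8 (swap(6, 5)): offset=7, physical=[A,f,G,o,D,f,I,H,C], logical=[H,C,A,f,G,o,D,f,I]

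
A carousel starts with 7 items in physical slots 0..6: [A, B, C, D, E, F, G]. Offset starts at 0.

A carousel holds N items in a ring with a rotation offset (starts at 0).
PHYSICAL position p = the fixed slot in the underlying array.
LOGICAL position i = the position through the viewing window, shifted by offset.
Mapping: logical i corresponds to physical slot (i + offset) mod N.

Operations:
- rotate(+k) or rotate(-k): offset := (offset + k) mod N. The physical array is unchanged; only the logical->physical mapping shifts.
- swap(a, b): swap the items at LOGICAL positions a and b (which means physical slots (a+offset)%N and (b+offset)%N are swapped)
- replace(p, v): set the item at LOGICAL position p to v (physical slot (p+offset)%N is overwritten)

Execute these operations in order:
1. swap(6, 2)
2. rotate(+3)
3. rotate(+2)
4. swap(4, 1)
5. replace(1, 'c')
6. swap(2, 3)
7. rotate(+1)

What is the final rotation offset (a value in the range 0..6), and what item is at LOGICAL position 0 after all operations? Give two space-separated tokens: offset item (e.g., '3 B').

After op 1 (swap(6, 2)): offset=0, physical=[A,B,G,D,E,F,C], logical=[A,B,G,D,E,F,C]
After op 2 (rotate(+3)): offset=3, physical=[A,B,G,D,E,F,C], logical=[D,E,F,C,A,B,G]
After op 3 (rotate(+2)): offset=5, physical=[A,B,G,D,E,F,C], logical=[F,C,A,B,G,D,E]
After op 4 (swap(4, 1)): offset=5, physical=[A,B,C,D,E,F,G], logical=[F,G,A,B,C,D,E]
After op 5 (replace(1, 'c')): offset=5, physical=[A,B,C,D,E,F,c], logical=[F,c,A,B,C,D,E]
After op 6 (swap(2, 3)): offset=5, physical=[B,A,C,D,E,F,c], logical=[F,c,B,A,C,D,E]
After op 7 (rotate(+1)): offset=6, physical=[B,A,C,D,E,F,c], logical=[c,B,A,C,D,E,F]

Answer: 6 c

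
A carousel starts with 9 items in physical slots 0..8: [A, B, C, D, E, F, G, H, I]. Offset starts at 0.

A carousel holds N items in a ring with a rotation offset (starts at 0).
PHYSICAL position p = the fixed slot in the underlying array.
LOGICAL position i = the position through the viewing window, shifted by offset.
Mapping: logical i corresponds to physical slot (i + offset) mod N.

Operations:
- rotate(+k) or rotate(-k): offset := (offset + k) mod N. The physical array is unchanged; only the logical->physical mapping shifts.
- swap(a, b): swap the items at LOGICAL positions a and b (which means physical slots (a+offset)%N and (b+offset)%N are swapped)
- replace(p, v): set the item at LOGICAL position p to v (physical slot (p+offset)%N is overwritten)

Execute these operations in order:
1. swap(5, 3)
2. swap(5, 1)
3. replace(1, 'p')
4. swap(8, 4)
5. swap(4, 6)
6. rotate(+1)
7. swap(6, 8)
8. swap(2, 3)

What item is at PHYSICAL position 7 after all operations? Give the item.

After op 1 (swap(5, 3)): offset=0, physical=[A,B,C,F,E,D,G,H,I], logical=[A,B,C,F,E,D,G,H,I]
After op 2 (swap(5, 1)): offset=0, physical=[A,D,C,F,E,B,G,H,I], logical=[A,D,C,F,E,B,G,H,I]
After op 3 (replace(1, 'p')): offset=0, physical=[A,p,C,F,E,B,G,H,I], logical=[A,p,C,F,E,B,G,H,I]
After op 4 (swap(8, 4)): offset=0, physical=[A,p,C,F,I,B,G,H,E], logical=[A,p,C,F,I,B,G,H,E]
After op 5 (swap(4, 6)): offset=0, physical=[A,p,C,F,G,B,I,H,E], logical=[A,p,C,F,G,B,I,H,E]
After op 6 (rotate(+1)): offset=1, physical=[A,p,C,F,G,B,I,H,E], logical=[p,C,F,G,B,I,H,E,A]
After op 7 (swap(6, 8)): offset=1, physical=[H,p,C,F,G,B,I,A,E], logical=[p,C,F,G,B,I,A,E,H]
After op 8 (swap(2, 3)): offset=1, physical=[H,p,C,G,F,B,I,A,E], logical=[p,C,G,F,B,I,A,E,H]

Answer: A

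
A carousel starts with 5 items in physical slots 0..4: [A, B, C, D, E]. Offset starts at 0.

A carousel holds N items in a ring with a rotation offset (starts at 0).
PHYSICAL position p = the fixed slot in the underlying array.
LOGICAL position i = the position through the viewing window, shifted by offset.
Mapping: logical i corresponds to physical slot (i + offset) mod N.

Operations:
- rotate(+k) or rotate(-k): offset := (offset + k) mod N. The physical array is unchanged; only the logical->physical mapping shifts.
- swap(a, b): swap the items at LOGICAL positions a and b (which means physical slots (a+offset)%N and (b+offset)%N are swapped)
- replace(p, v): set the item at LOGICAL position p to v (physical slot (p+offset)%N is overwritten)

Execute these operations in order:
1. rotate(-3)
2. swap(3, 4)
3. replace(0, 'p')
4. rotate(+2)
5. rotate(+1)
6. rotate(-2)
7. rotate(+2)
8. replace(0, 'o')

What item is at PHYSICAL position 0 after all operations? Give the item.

After op 1 (rotate(-3)): offset=2, physical=[A,B,C,D,E], logical=[C,D,E,A,B]
After op 2 (swap(3, 4)): offset=2, physical=[B,A,C,D,E], logical=[C,D,E,B,A]
After op 3 (replace(0, 'p')): offset=2, physical=[B,A,p,D,E], logical=[p,D,E,B,A]
After op 4 (rotate(+2)): offset=4, physical=[B,A,p,D,E], logical=[E,B,A,p,D]
After op 5 (rotate(+1)): offset=0, physical=[B,A,p,D,E], logical=[B,A,p,D,E]
After op 6 (rotate(-2)): offset=3, physical=[B,A,p,D,E], logical=[D,E,B,A,p]
After op 7 (rotate(+2)): offset=0, physical=[B,A,p,D,E], logical=[B,A,p,D,E]
After op 8 (replace(0, 'o')): offset=0, physical=[o,A,p,D,E], logical=[o,A,p,D,E]

Answer: o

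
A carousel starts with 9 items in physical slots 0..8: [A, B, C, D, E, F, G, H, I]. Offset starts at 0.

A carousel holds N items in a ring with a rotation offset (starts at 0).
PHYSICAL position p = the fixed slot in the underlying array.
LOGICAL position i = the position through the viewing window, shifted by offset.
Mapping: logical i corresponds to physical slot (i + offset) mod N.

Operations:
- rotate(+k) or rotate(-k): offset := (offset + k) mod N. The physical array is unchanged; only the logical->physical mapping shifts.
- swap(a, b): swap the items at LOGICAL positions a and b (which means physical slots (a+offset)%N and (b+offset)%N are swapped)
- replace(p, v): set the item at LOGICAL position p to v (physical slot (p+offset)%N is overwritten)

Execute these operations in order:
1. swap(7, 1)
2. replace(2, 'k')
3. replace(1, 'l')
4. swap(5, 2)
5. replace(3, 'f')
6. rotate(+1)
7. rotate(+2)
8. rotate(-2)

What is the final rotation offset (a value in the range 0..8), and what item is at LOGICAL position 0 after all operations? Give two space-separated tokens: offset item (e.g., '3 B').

Answer: 1 l

Derivation:
After op 1 (swap(7, 1)): offset=0, physical=[A,H,C,D,E,F,G,B,I], logical=[A,H,C,D,E,F,G,B,I]
After op 2 (replace(2, 'k')): offset=0, physical=[A,H,k,D,E,F,G,B,I], logical=[A,H,k,D,E,F,G,B,I]
After op 3 (replace(1, 'l')): offset=0, physical=[A,l,k,D,E,F,G,B,I], logical=[A,l,k,D,E,F,G,B,I]
After op 4 (swap(5, 2)): offset=0, physical=[A,l,F,D,E,k,G,B,I], logical=[A,l,F,D,E,k,G,B,I]
After op 5 (replace(3, 'f')): offset=0, physical=[A,l,F,f,E,k,G,B,I], logical=[A,l,F,f,E,k,G,B,I]
After op 6 (rotate(+1)): offset=1, physical=[A,l,F,f,E,k,G,B,I], logical=[l,F,f,E,k,G,B,I,A]
After op 7 (rotate(+2)): offset=3, physical=[A,l,F,f,E,k,G,B,I], logical=[f,E,k,G,B,I,A,l,F]
After op 8 (rotate(-2)): offset=1, physical=[A,l,F,f,E,k,G,B,I], logical=[l,F,f,E,k,G,B,I,A]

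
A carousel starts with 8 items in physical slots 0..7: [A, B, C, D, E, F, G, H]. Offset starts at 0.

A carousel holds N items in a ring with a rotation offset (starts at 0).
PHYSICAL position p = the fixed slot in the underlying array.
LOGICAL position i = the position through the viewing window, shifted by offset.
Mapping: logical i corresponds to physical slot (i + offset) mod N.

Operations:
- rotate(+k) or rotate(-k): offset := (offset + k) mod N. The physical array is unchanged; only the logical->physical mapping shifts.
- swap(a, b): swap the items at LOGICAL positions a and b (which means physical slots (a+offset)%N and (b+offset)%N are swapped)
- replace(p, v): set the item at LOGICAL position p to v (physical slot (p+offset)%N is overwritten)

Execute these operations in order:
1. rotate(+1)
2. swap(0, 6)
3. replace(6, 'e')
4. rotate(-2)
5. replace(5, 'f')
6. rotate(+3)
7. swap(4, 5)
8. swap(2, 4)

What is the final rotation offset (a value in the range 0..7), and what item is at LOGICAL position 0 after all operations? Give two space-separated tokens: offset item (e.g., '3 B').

Answer: 2 C

Derivation:
After op 1 (rotate(+1)): offset=1, physical=[A,B,C,D,E,F,G,H], logical=[B,C,D,E,F,G,H,A]
After op 2 (swap(0, 6)): offset=1, physical=[A,H,C,D,E,F,G,B], logical=[H,C,D,E,F,G,B,A]
After op 3 (replace(6, 'e')): offset=1, physical=[A,H,C,D,E,F,G,e], logical=[H,C,D,E,F,G,e,A]
After op 4 (rotate(-2)): offset=7, physical=[A,H,C,D,E,F,G,e], logical=[e,A,H,C,D,E,F,G]
After op 5 (replace(5, 'f')): offset=7, physical=[A,H,C,D,f,F,G,e], logical=[e,A,H,C,D,f,F,G]
After op 6 (rotate(+3)): offset=2, physical=[A,H,C,D,f,F,G,e], logical=[C,D,f,F,G,e,A,H]
After op 7 (swap(4, 5)): offset=2, physical=[A,H,C,D,f,F,e,G], logical=[C,D,f,F,e,G,A,H]
After op 8 (swap(2, 4)): offset=2, physical=[A,H,C,D,e,F,f,G], logical=[C,D,e,F,f,G,A,H]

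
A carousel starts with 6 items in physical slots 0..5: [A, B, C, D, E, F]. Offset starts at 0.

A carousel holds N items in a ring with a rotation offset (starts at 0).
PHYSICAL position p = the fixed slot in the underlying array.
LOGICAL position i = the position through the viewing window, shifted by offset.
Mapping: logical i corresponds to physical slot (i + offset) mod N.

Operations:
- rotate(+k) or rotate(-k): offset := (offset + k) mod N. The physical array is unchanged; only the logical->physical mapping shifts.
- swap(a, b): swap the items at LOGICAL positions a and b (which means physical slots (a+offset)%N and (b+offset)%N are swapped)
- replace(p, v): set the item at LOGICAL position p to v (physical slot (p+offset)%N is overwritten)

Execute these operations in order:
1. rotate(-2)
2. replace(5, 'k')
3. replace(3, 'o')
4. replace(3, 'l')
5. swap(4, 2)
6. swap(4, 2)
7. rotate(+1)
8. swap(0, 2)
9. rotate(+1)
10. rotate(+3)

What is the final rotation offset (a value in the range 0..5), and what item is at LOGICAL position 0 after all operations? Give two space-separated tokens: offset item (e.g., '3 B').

Answer: 3 k

Derivation:
After op 1 (rotate(-2)): offset=4, physical=[A,B,C,D,E,F], logical=[E,F,A,B,C,D]
After op 2 (replace(5, 'k')): offset=4, physical=[A,B,C,k,E,F], logical=[E,F,A,B,C,k]
After op 3 (replace(3, 'o')): offset=4, physical=[A,o,C,k,E,F], logical=[E,F,A,o,C,k]
After op 4 (replace(3, 'l')): offset=4, physical=[A,l,C,k,E,F], logical=[E,F,A,l,C,k]
After op 5 (swap(4, 2)): offset=4, physical=[C,l,A,k,E,F], logical=[E,F,C,l,A,k]
After op 6 (swap(4, 2)): offset=4, physical=[A,l,C,k,E,F], logical=[E,F,A,l,C,k]
After op 7 (rotate(+1)): offset=5, physical=[A,l,C,k,E,F], logical=[F,A,l,C,k,E]
After op 8 (swap(0, 2)): offset=5, physical=[A,F,C,k,E,l], logical=[l,A,F,C,k,E]
After op 9 (rotate(+1)): offset=0, physical=[A,F,C,k,E,l], logical=[A,F,C,k,E,l]
After op 10 (rotate(+3)): offset=3, physical=[A,F,C,k,E,l], logical=[k,E,l,A,F,C]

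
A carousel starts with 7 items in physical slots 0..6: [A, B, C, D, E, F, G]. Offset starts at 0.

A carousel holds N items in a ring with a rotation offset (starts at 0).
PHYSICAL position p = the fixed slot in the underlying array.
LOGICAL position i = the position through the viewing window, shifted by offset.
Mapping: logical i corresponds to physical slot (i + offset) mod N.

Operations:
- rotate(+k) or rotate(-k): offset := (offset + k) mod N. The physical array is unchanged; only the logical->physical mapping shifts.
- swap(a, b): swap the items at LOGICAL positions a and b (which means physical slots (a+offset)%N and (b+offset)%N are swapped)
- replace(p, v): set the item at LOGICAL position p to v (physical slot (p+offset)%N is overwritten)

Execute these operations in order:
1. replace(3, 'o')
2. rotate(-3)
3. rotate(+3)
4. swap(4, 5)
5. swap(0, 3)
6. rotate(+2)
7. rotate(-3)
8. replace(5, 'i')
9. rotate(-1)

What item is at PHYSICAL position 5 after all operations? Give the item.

After op 1 (replace(3, 'o')): offset=0, physical=[A,B,C,o,E,F,G], logical=[A,B,C,o,E,F,G]
After op 2 (rotate(-3)): offset=4, physical=[A,B,C,o,E,F,G], logical=[E,F,G,A,B,C,o]
After op 3 (rotate(+3)): offset=0, physical=[A,B,C,o,E,F,G], logical=[A,B,C,o,E,F,G]
After op 4 (swap(4, 5)): offset=0, physical=[A,B,C,o,F,E,G], logical=[A,B,C,o,F,E,G]
After op 5 (swap(0, 3)): offset=0, physical=[o,B,C,A,F,E,G], logical=[o,B,C,A,F,E,G]
After op 6 (rotate(+2)): offset=2, physical=[o,B,C,A,F,E,G], logical=[C,A,F,E,G,o,B]
After op 7 (rotate(-3)): offset=6, physical=[o,B,C,A,F,E,G], logical=[G,o,B,C,A,F,E]
After op 8 (replace(5, 'i')): offset=6, physical=[o,B,C,A,i,E,G], logical=[G,o,B,C,A,i,E]
After op 9 (rotate(-1)): offset=5, physical=[o,B,C,A,i,E,G], logical=[E,G,o,B,C,A,i]

Answer: E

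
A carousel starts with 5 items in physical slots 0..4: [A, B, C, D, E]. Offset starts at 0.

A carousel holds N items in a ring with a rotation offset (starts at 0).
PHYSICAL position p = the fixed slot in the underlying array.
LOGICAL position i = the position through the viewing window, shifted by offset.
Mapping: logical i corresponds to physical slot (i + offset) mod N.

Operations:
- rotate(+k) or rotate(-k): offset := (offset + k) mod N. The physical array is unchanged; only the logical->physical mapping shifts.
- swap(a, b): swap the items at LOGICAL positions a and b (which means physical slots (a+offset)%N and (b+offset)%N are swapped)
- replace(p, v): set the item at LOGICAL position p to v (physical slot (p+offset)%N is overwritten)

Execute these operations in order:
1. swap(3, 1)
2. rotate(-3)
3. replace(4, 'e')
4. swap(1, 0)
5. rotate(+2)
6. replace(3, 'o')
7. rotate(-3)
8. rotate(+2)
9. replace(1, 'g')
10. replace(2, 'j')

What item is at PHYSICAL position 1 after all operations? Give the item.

Answer: e

Derivation:
After op 1 (swap(3, 1)): offset=0, physical=[A,D,C,B,E], logical=[A,D,C,B,E]
After op 2 (rotate(-3)): offset=2, physical=[A,D,C,B,E], logical=[C,B,E,A,D]
After op 3 (replace(4, 'e')): offset=2, physical=[A,e,C,B,E], logical=[C,B,E,A,e]
After op 4 (swap(1, 0)): offset=2, physical=[A,e,B,C,E], logical=[B,C,E,A,e]
After op 5 (rotate(+2)): offset=4, physical=[A,e,B,C,E], logical=[E,A,e,B,C]
After op 6 (replace(3, 'o')): offset=4, physical=[A,e,o,C,E], logical=[E,A,e,o,C]
After op 7 (rotate(-3)): offset=1, physical=[A,e,o,C,E], logical=[e,o,C,E,A]
After op 8 (rotate(+2)): offset=3, physical=[A,e,o,C,E], logical=[C,E,A,e,o]
After op 9 (replace(1, 'g')): offset=3, physical=[A,e,o,C,g], logical=[C,g,A,e,o]
After op 10 (replace(2, 'j')): offset=3, physical=[j,e,o,C,g], logical=[C,g,j,e,o]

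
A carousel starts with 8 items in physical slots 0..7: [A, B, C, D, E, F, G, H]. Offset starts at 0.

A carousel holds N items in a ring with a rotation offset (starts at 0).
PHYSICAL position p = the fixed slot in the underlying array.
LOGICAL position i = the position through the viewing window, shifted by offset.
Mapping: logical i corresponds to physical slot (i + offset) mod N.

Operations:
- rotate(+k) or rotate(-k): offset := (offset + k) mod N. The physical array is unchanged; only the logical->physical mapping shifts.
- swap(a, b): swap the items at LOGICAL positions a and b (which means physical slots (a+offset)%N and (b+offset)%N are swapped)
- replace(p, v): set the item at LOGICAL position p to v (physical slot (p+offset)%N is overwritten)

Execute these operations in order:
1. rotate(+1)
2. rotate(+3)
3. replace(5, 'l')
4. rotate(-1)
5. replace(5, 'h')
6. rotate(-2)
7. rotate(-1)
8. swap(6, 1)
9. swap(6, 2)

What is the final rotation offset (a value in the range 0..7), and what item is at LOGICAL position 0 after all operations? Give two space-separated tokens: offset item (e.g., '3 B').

Answer: 0 h

Derivation:
After op 1 (rotate(+1)): offset=1, physical=[A,B,C,D,E,F,G,H], logical=[B,C,D,E,F,G,H,A]
After op 2 (rotate(+3)): offset=4, physical=[A,B,C,D,E,F,G,H], logical=[E,F,G,H,A,B,C,D]
After op 3 (replace(5, 'l')): offset=4, physical=[A,l,C,D,E,F,G,H], logical=[E,F,G,H,A,l,C,D]
After op 4 (rotate(-1)): offset=3, physical=[A,l,C,D,E,F,G,H], logical=[D,E,F,G,H,A,l,C]
After op 5 (replace(5, 'h')): offset=3, physical=[h,l,C,D,E,F,G,H], logical=[D,E,F,G,H,h,l,C]
After op 6 (rotate(-2)): offset=1, physical=[h,l,C,D,E,F,G,H], logical=[l,C,D,E,F,G,H,h]
After op 7 (rotate(-1)): offset=0, physical=[h,l,C,D,E,F,G,H], logical=[h,l,C,D,E,F,G,H]
After op 8 (swap(6, 1)): offset=0, physical=[h,G,C,D,E,F,l,H], logical=[h,G,C,D,E,F,l,H]
After op 9 (swap(6, 2)): offset=0, physical=[h,G,l,D,E,F,C,H], logical=[h,G,l,D,E,F,C,H]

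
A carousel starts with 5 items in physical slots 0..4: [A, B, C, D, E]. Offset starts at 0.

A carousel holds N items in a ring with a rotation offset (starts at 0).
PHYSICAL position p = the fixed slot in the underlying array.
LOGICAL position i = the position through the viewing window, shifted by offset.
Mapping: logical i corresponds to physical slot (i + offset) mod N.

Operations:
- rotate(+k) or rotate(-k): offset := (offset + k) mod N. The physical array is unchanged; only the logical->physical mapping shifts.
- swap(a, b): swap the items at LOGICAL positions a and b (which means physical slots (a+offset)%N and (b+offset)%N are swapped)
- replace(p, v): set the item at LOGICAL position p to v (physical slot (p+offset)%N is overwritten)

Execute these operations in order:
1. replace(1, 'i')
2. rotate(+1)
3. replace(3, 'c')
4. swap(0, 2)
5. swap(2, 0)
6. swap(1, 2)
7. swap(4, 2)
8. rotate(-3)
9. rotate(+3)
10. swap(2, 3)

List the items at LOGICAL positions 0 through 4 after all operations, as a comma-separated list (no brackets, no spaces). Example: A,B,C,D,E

After op 1 (replace(1, 'i')): offset=0, physical=[A,i,C,D,E], logical=[A,i,C,D,E]
After op 2 (rotate(+1)): offset=1, physical=[A,i,C,D,E], logical=[i,C,D,E,A]
After op 3 (replace(3, 'c')): offset=1, physical=[A,i,C,D,c], logical=[i,C,D,c,A]
After op 4 (swap(0, 2)): offset=1, physical=[A,D,C,i,c], logical=[D,C,i,c,A]
After op 5 (swap(2, 0)): offset=1, physical=[A,i,C,D,c], logical=[i,C,D,c,A]
After op 6 (swap(1, 2)): offset=1, physical=[A,i,D,C,c], logical=[i,D,C,c,A]
After op 7 (swap(4, 2)): offset=1, physical=[C,i,D,A,c], logical=[i,D,A,c,C]
After op 8 (rotate(-3)): offset=3, physical=[C,i,D,A,c], logical=[A,c,C,i,D]
After op 9 (rotate(+3)): offset=1, physical=[C,i,D,A,c], logical=[i,D,A,c,C]
After op 10 (swap(2, 3)): offset=1, physical=[C,i,D,c,A], logical=[i,D,c,A,C]

Answer: i,D,c,A,C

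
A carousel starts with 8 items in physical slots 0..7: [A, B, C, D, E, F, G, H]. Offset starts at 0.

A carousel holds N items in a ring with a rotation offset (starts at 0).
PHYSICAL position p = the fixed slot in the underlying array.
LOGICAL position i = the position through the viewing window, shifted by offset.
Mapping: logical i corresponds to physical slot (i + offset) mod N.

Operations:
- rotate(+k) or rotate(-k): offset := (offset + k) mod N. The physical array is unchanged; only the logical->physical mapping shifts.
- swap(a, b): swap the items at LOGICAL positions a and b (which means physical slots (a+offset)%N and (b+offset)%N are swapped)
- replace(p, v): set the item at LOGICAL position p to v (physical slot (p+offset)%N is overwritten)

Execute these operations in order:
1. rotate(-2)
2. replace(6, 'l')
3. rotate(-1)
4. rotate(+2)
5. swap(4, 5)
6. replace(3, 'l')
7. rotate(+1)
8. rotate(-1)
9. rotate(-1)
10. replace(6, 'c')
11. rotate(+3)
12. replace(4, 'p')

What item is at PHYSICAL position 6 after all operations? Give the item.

Answer: G

Derivation:
After op 1 (rotate(-2)): offset=6, physical=[A,B,C,D,E,F,G,H], logical=[G,H,A,B,C,D,E,F]
After op 2 (replace(6, 'l')): offset=6, physical=[A,B,C,D,l,F,G,H], logical=[G,H,A,B,C,D,l,F]
After op 3 (rotate(-1)): offset=5, physical=[A,B,C,D,l,F,G,H], logical=[F,G,H,A,B,C,D,l]
After op 4 (rotate(+2)): offset=7, physical=[A,B,C,D,l,F,G,H], logical=[H,A,B,C,D,l,F,G]
After op 5 (swap(4, 5)): offset=7, physical=[A,B,C,l,D,F,G,H], logical=[H,A,B,C,l,D,F,G]
After op 6 (replace(3, 'l')): offset=7, physical=[A,B,l,l,D,F,G,H], logical=[H,A,B,l,l,D,F,G]
After op 7 (rotate(+1)): offset=0, physical=[A,B,l,l,D,F,G,H], logical=[A,B,l,l,D,F,G,H]
After op 8 (rotate(-1)): offset=7, physical=[A,B,l,l,D,F,G,H], logical=[H,A,B,l,l,D,F,G]
After op 9 (rotate(-1)): offset=6, physical=[A,B,l,l,D,F,G,H], logical=[G,H,A,B,l,l,D,F]
After op 10 (replace(6, 'c')): offset=6, physical=[A,B,l,l,c,F,G,H], logical=[G,H,A,B,l,l,c,F]
After op 11 (rotate(+3)): offset=1, physical=[A,B,l,l,c,F,G,H], logical=[B,l,l,c,F,G,H,A]
After op 12 (replace(4, 'p')): offset=1, physical=[A,B,l,l,c,p,G,H], logical=[B,l,l,c,p,G,H,A]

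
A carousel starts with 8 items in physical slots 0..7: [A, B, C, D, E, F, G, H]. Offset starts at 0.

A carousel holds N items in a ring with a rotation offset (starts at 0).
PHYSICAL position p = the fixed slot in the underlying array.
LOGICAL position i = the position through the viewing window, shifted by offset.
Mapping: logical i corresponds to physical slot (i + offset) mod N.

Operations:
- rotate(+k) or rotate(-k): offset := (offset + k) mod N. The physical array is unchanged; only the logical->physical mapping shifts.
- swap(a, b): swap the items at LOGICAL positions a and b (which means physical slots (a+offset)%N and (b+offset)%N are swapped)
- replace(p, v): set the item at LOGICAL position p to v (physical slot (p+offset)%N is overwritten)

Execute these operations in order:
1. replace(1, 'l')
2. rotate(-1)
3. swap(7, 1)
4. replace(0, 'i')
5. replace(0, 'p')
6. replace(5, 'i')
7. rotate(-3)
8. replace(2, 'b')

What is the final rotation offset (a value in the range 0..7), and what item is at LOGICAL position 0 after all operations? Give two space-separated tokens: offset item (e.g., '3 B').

Answer: 4 i

Derivation:
After op 1 (replace(1, 'l')): offset=0, physical=[A,l,C,D,E,F,G,H], logical=[A,l,C,D,E,F,G,H]
After op 2 (rotate(-1)): offset=7, physical=[A,l,C,D,E,F,G,H], logical=[H,A,l,C,D,E,F,G]
After op 3 (swap(7, 1)): offset=7, physical=[G,l,C,D,E,F,A,H], logical=[H,G,l,C,D,E,F,A]
After op 4 (replace(0, 'i')): offset=7, physical=[G,l,C,D,E,F,A,i], logical=[i,G,l,C,D,E,F,A]
After op 5 (replace(0, 'p')): offset=7, physical=[G,l,C,D,E,F,A,p], logical=[p,G,l,C,D,E,F,A]
After op 6 (replace(5, 'i')): offset=7, physical=[G,l,C,D,i,F,A,p], logical=[p,G,l,C,D,i,F,A]
After op 7 (rotate(-3)): offset=4, physical=[G,l,C,D,i,F,A,p], logical=[i,F,A,p,G,l,C,D]
After op 8 (replace(2, 'b')): offset=4, physical=[G,l,C,D,i,F,b,p], logical=[i,F,b,p,G,l,C,D]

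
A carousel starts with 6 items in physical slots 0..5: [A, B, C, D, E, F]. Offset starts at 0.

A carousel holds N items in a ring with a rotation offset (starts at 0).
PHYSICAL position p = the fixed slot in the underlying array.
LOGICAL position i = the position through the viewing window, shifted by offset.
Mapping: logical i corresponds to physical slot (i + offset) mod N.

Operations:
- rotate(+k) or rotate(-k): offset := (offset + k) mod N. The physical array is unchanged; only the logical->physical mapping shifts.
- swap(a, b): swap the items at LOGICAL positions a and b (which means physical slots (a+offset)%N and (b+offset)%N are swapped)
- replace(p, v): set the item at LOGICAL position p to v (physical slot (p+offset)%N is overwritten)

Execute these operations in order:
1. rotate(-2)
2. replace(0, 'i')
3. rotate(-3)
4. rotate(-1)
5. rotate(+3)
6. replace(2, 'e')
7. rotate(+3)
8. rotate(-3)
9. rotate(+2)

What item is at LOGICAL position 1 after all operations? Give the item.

Answer: A

Derivation:
After op 1 (rotate(-2)): offset=4, physical=[A,B,C,D,E,F], logical=[E,F,A,B,C,D]
After op 2 (replace(0, 'i')): offset=4, physical=[A,B,C,D,i,F], logical=[i,F,A,B,C,D]
After op 3 (rotate(-3)): offset=1, physical=[A,B,C,D,i,F], logical=[B,C,D,i,F,A]
After op 4 (rotate(-1)): offset=0, physical=[A,B,C,D,i,F], logical=[A,B,C,D,i,F]
After op 5 (rotate(+3)): offset=3, physical=[A,B,C,D,i,F], logical=[D,i,F,A,B,C]
After op 6 (replace(2, 'e')): offset=3, physical=[A,B,C,D,i,e], logical=[D,i,e,A,B,C]
After op 7 (rotate(+3)): offset=0, physical=[A,B,C,D,i,e], logical=[A,B,C,D,i,e]
After op 8 (rotate(-3)): offset=3, physical=[A,B,C,D,i,e], logical=[D,i,e,A,B,C]
After op 9 (rotate(+2)): offset=5, physical=[A,B,C,D,i,e], logical=[e,A,B,C,D,i]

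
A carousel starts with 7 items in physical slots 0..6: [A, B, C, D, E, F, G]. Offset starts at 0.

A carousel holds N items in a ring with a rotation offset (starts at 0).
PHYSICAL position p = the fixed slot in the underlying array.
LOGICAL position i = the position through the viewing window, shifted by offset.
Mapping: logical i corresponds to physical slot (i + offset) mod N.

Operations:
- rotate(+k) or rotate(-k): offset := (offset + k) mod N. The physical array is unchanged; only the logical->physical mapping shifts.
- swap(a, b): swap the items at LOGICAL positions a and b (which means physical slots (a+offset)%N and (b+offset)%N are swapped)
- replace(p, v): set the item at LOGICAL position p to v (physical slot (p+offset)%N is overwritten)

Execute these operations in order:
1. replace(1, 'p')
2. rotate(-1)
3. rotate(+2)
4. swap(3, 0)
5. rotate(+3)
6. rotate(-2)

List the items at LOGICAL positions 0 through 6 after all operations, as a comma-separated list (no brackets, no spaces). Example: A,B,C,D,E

After op 1 (replace(1, 'p')): offset=0, physical=[A,p,C,D,E,F,G], logical=[A,p,C,D,E,F,G]
After op 2 (rotate(-1)): offset=6, physical=[A,p,C,D,E,F,G], logical=[G,A,p,C,D,E,F]
After op 3 (rotate(+2)): offset=1, physical=[A,p,C,D,E,F,G], logical=[p,C,D,E,F,G,A]
After op 4 (swap(3, 0)): offset=1, physical=[A,E,C,D,p,F,G], logical=[E,C,D,p,F,G,A]
After op 5 (rotate(+3)): offset=4, physical=[A,E,C,D,p,F,G], logical=[p,F,G,A,E,C,D]
After op 6 (rotate(-2)): offset=2, physical=[A,E,C,D,p,F,G], logical=[C,D,p,F,G,A,E]

Answer: C,D,p,F,G,A,E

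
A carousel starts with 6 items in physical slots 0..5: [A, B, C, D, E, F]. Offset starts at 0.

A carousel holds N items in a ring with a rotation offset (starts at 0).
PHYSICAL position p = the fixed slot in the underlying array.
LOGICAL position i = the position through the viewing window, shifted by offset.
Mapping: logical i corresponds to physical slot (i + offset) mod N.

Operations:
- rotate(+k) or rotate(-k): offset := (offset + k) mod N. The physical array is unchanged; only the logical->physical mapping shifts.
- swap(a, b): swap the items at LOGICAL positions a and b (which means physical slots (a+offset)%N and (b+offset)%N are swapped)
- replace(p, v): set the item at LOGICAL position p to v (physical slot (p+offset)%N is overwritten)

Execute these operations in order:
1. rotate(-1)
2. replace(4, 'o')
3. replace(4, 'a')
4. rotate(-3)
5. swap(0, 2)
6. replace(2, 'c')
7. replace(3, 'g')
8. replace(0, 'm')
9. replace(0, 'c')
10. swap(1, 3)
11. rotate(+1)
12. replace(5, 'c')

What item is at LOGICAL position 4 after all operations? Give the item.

Answer: B

Derivation:
After op 1 (rotate(-1)): offset=5, physical=[A,B,C,D,E,F], logical=[F,A,B,C,D,E]
After op 2 (replace(4, 'o')): offset=5, physical=[A,B,C,o,E,F], logical=[F,A,B,C,o,E]
After op 3 (replace(4, 'a')): offset=5, physical=[A,B,C,a,E,F], logical=[F,A,B,C,a,E]
After op 4 (rotate(-3)): offset=2, physical=[A,B,C,a,E,F], logical=[C,a,E,F,A,B]
After op 5 (swap(0, 2)): offset=2, physical=[A,B,E,a,C,F], logical=[E,a,C,F,A,B]
After op 6 (replace(2, 'c')): offset=2, physical=[A,B,E,a,c,F], logical=[E,a,c,F,A,B]
After op 7 (replace(3, 'g')): offset=2, physical=[A,B,E,a,c,g], logical=[E,a,c,g,A,B]
After op 8 (replace(0, 'm')): offset=2, physical=[A,B,m,a,c,g], logical=[m,a,c,g,A,B]
After op 9 (replace(0, 'c')): offset=2, physical=[A,B,c,a,c,g], logical=[c,a,c,g,A,B]
After op 10 (swap(1, 3)): offset=2, physical=[A,B,c,g,c,a], logical=[c,g,c,a,A,B]
After op 11 (rotate(+1)): offset=3, physical=[A,B,c,g,c,a], logical=[g,c,a,A,B,c]
After op 12 (replace(5, 'c')): offset=3, physical=[A,B,c,g,c,a], logical=[g,c,a,A,B,c]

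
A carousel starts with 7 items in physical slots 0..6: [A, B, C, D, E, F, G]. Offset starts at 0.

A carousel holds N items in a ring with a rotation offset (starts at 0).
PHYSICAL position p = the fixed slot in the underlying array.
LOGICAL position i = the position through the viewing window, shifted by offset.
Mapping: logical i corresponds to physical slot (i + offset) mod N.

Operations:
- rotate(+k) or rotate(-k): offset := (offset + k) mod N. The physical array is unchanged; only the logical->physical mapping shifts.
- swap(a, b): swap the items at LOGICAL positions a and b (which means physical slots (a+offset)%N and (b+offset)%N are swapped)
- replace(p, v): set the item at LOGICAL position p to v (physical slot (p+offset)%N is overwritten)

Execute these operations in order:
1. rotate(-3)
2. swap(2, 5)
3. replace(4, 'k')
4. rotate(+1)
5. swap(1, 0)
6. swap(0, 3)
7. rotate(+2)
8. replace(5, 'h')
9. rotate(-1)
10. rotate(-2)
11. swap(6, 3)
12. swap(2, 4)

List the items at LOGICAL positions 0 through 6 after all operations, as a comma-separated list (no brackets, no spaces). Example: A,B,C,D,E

After op 1 (rotate(-3)): offset=4, physical=[A,B,C,D,E,F,G], logical=[E,F,G,A,B,C,D]
After op 2 (swap(2, 5)): offset=4, physical=[A,B,G,D,E,F,C], logical=[E,F,C,A,B,G,D]
After op 3 (replace(4, 'k')): offset=4, physical=[A,k,G,D,E,F,C], logical=[E,F,C,A,k,G,D]
After op 4 (rotate(+1)): offset=5, physical=[A,k,G,D,E,F,C], logical=[F,C,A,k,G,D,E]
After op 5 (swap(1, 0)): offset=5, physical=[A,k,G,D,E,C,F], logical=[C,F,A,k,G,D,E]
After op 6 (swap(0, 3)): offset=5, physical=[A,C,G,D,E,k,F], logical=[k,F,A,C,G,D,E]
After op 7 (rotate(+2)): offset=0, physical=[A,C,G,D,E,k,F], logical=[A,C,G,D,E,k,F]
After op 8 (replace(5, 'h')): offset=0, physical=[A,C,G,D,E,h,F], logical=[A,C,G,D,E,h,F]
After op 9 (rotate(-1)): offset=6, physical=[A,C,G,D,E,h,F], logical=[F,A,C,G,D,E,h]
After op 10 (rotate(-2)): offset=4, physical=[A,C,G,D,E,h,F], logical=[E,h,F,A,C,G,D]
After op 11 (swap(6, 3)): offset=4, physical=[D,C,G,A,E,h,F], logical=[E,h,F,D,C,G,A]
After op 12 (swap(2, 4)): offset=4, physical=[D,F,G,A,E,h,C], logical=[E,h,C,D,F,G,A]

Answer: E,h,C,D,F,G,A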